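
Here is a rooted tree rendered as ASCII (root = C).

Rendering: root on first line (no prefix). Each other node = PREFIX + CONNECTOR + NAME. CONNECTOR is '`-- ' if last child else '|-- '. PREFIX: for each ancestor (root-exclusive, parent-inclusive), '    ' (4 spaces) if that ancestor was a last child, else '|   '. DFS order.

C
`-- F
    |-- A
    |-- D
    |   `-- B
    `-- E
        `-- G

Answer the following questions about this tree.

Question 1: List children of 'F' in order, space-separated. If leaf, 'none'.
Node F's children (from adjacency): A, D, E

Answer: A D E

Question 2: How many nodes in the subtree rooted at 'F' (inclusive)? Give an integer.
Subtree rooted at F contains: A, B, D, E, F, G
Count = 6

Answer: 6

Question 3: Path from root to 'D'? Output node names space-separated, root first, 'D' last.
Answer: C F D

Derivation:
Walk down from root: C -> F -> D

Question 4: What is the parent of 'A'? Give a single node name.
Answer: F

Derivation:
Scan adjacency: A appears as child of F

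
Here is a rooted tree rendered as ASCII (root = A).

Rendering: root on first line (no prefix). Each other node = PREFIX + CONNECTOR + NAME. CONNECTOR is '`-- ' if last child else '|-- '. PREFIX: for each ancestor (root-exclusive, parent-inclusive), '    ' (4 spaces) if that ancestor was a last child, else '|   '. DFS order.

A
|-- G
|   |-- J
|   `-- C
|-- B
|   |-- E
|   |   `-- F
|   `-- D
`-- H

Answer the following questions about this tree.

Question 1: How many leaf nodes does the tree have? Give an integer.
Answer: 5

Derivation:
Leaves (nodes with no children): C, D, F, H, J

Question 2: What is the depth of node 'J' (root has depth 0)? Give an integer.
Answer: 2

Derivation:
Path from root to J: A -> G -> J
Depth = number of edges = 2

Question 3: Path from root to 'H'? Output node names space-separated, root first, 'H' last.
Answer: A H

Derivation:
Walk down from root: A -> H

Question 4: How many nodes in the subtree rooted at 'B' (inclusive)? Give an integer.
Subtree rooted at B contains: B, D, E, F
Count = 4

Answer: 4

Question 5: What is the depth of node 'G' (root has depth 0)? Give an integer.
Answer: 1

Derivation:
Path from root to G: A -> G
Depth = number of edges = 1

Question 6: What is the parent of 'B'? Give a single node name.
Answer: A

Derivation:
Scan adjacency: B appears as child of A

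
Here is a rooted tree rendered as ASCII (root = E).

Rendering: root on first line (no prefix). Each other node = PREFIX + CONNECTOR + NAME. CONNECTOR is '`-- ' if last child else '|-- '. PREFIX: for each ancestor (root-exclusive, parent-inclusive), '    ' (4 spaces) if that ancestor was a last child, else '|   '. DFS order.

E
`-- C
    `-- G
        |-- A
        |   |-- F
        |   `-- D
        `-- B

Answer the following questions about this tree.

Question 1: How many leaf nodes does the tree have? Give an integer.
Answer: 3

Derivation:
Leaves (nodes with no children): B, D, F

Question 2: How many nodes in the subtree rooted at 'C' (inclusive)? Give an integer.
Subtree rooted at C contains: A, B, C, D, F, G
Count = 6

Answer: 6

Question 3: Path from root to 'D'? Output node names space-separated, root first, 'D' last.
Answer: E C G A D

Derivation:
Walk down from root: E -> C -> G -> A -> D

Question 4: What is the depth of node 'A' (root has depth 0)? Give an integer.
Path from root to A: E -> C -> G -> A
Depth = number of edges = 3

Answer: 3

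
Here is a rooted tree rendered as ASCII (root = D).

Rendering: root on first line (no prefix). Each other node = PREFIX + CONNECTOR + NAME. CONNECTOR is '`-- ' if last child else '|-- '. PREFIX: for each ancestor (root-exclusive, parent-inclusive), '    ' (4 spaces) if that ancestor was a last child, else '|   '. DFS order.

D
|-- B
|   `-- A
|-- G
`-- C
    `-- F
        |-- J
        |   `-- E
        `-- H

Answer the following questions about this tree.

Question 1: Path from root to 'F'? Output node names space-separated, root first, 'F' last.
Answer: D C F

Derivation:
Walk down from root: D -> C -> F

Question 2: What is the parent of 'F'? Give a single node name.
Scan adjacency: F appears as child of C

Answer: C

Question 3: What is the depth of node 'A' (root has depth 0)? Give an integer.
Path from root to A: D -> B -> A
Depth = number of edges = 2

Answer: 2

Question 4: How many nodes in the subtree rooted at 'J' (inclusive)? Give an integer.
Answer: 2

Derivation:
Subtree rooted at J contains: E, J
Count = 2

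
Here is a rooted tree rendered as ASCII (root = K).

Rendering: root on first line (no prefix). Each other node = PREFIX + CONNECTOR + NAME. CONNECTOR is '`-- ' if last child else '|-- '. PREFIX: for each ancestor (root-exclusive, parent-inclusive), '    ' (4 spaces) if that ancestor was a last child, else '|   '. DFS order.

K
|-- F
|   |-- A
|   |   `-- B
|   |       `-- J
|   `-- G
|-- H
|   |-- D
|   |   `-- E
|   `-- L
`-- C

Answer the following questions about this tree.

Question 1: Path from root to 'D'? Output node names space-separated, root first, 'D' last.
Answer: K H D

Derivation:
Walk down from root: K -> H -> D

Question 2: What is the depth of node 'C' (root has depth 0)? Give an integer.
Path from root to C: K -> C
Depth = number of edges = 1

Answer: 1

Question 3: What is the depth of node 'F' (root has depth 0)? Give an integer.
Answer: 1

Derivation:
Path from root to F: K -> F
Depth = number of edges = 1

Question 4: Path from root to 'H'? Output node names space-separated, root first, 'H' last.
Answer: K H

Derivation:
Walk down from root: K -> H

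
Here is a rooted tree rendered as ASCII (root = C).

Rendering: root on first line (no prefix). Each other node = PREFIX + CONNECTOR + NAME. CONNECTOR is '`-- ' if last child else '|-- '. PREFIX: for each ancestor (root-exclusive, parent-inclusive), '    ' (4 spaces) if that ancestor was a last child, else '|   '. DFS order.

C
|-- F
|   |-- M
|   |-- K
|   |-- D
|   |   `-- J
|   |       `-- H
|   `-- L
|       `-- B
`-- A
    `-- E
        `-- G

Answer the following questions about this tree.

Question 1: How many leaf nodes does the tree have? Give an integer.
Answer: 5

Derivation:
Leaves (nodes with no children): B, G, H, K, M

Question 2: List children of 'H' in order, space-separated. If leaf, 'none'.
Node H's children (from adjacency): (leaf)

Answer: none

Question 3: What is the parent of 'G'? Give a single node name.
Answer: E

Derivation:
Scan adjacency: G appears as child of E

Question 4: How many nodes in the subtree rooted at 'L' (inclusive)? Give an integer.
Subtree rooted at L contains: B, L
Count = 2

Answer: 2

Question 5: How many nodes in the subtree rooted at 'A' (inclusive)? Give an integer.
Answer: 3

Derivation:
Subtree rooted at A contains: A, E, G
Count = 3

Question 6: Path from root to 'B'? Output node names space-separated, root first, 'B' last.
Walk down from root: C -> F -> L -> B

Answer: C F L B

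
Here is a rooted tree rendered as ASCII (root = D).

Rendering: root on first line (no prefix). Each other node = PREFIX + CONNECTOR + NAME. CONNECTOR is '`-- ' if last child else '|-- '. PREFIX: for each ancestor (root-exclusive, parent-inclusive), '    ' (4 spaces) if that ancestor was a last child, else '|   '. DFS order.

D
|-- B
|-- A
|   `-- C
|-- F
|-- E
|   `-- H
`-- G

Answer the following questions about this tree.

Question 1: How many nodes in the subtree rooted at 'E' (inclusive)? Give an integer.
Answer: 2

Derivation:
Subtree rooted at E contains: E, H
Count = 2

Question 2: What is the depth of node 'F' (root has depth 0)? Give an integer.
Path from root to F: D -> F
Depth = number of edges = 1

Answer: 1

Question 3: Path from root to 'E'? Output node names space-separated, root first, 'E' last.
Answer: D E

Derivation:
Walk down from root: D -> E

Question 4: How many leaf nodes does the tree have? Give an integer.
Answer: 5

Derivation:
Leaves (nodes with no children): B, C, F, G, H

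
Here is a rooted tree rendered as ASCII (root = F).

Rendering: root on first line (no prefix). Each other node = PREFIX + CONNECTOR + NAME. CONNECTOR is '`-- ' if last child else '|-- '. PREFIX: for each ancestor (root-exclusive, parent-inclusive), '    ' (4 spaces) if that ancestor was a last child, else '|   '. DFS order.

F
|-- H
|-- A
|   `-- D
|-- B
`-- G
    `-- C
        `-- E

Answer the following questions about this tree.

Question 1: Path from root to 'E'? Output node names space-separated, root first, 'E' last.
Walk down from root: F -> G -> C -> E

Answer: F G C E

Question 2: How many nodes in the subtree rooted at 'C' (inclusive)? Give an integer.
Answer: 2

Derivation:
Subtree rooted at C contains: C, E
Count = 2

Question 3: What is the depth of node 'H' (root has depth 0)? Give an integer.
Path from root to H: F -> H
Depth = number of edges = 1

Answer: 1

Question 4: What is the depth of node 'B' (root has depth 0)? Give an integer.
Path from root to B: F -> B
Depth = number of edges = 1

Answer: 1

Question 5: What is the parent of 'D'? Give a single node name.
Scan adjacency: D appears as child of A

Answer: A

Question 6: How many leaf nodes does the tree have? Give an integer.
Leaves (nodes with no children): B, D, E, H

Answer: 4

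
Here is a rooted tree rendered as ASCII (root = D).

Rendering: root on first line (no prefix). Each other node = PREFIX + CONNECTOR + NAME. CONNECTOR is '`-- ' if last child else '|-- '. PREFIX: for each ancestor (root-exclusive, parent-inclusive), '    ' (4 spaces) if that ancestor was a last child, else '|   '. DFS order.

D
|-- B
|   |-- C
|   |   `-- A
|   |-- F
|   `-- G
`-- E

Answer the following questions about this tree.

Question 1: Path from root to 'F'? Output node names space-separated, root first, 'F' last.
Answer: D B F

Derivation:
Walk down from root: D -> B -> F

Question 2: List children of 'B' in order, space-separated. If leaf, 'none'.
Node B's children (from adjacency): C, F, G

Answer: C F G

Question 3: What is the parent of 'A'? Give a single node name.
Answer: C

Derivation:
Scan adjacency: A appears as child of C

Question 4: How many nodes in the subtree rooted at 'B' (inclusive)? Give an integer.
Subtree rooted at B contains: A, B, C, F, G
Count = 5

Answer: 5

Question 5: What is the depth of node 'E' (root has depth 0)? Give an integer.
Answer: 1

Derivation:
Path from root to E: D -> E
Depth = number of edges = 1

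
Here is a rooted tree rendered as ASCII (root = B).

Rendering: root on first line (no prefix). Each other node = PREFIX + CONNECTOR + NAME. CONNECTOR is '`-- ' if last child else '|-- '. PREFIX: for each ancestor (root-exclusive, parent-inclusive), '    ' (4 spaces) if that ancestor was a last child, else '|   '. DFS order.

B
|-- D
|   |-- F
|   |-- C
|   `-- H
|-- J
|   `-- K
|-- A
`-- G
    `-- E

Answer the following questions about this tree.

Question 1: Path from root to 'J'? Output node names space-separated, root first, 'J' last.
Answer: B J

Derivation:
Walk down from root: B -> J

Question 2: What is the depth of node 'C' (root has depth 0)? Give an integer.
Answer: 2

Derivation:
Path from root to C: B -> D -> C
Depth = number of edges = 2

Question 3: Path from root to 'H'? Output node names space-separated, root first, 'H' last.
Answer: B D H

Derivation:
Walk down from root: B -> D -> H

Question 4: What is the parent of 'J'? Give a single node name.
Answer: B

Derivation:
Scan adjacency: J appears as child of B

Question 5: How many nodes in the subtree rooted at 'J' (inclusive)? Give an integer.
Answer: 2

Derivation:
Subtree rooted at J contains: J, K
Count = 2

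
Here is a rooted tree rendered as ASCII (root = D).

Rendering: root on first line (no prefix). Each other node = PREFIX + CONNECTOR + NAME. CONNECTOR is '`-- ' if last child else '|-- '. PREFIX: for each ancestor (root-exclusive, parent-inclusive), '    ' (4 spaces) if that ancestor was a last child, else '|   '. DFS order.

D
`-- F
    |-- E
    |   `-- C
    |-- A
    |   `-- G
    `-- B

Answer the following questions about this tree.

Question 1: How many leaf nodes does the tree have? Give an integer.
Leaves (nodes with no children): B, C, G

Answer: 3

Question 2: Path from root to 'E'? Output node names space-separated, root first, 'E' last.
Answer: D F E

Derivation:
Walk down from root: D -> F -> E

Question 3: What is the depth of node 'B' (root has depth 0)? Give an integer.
Path from root to B: D -> F -> B
Depth = number of edges = 2

Answer: 2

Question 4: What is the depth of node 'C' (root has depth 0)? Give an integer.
Answer: 3

Derivation:
Path from root to C: D -> F -> E -> C
Depth = number of edges = 3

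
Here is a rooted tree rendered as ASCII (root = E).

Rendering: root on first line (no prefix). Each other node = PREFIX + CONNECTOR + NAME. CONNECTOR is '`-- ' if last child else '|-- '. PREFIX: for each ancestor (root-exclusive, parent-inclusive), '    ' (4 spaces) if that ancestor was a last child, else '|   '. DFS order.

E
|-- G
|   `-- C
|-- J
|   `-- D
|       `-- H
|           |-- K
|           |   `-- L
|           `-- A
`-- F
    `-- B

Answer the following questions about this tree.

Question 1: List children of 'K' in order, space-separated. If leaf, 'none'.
Answer: L

Derivation:
Node K's children (from adjacency): L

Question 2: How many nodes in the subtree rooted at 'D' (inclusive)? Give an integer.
Subtree rooted at D contains: A, D, H, K, L
Count = 5

Answer: 5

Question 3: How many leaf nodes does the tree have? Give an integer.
Answer: 4

Derivation:
Leaves (nodes with no children): A, B, C, L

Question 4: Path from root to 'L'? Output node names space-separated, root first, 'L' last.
Answer: E J D H K L

Derivation:
Walk down from root: E -> J -> D -> H -> K -> L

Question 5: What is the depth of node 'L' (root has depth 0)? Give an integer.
Answer: 5

Derivation:
Path from root to L: E -> J -> D -> H -> K -> L
Depth = number of edges = 5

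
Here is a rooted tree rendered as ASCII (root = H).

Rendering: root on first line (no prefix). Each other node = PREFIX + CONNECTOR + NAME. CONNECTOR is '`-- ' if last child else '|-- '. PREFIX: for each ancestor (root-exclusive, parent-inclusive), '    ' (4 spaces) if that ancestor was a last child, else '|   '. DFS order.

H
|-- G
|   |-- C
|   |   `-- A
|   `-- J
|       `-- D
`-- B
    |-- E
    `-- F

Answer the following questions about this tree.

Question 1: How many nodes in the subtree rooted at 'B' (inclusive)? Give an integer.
Subtree rooted at B contains: B, E, F
Count = 3

Answer: 3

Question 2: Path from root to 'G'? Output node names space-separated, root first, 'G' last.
Answer: H G

Derivation:
Walk down from root: H -> G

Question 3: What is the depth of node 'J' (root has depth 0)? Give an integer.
Path from root to J: H -> G -> J
Depth = number of edges = 2

Answer: 2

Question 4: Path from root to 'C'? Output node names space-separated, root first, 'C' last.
Walk down from root: H -> G -> C

Answer: H G C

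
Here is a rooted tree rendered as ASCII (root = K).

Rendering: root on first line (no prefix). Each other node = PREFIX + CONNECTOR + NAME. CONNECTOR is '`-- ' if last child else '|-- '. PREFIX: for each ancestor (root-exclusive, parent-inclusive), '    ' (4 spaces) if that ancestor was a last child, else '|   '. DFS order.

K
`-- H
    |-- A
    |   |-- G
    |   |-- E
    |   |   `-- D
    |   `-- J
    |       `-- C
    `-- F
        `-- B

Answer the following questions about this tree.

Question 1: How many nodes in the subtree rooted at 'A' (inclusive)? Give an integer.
Subtree rooted at A contains: A, C, D, E, G, J
Count = 6

Answer: 6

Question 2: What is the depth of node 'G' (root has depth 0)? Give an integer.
Path from root to G: K -> H -> A -> G
Depth = number of edges = 3

Answer: 3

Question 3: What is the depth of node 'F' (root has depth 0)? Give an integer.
Answer: 2

Derivation:
Path from root to F: K -> H -> F
Depth = number of edges = 2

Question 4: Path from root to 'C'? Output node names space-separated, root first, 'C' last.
Answer: K H A J C

Derivation:
Walk down from root: K -> H -> A -> J -> C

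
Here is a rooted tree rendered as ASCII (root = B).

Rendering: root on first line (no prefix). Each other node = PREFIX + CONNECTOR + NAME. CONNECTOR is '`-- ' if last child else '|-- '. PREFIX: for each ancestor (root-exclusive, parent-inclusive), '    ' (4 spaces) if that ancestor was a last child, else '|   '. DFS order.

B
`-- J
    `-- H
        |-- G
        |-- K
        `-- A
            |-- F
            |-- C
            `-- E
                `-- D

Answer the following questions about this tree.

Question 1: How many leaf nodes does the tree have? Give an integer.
Leaves (nodes with no children): C, D, F, G, K

Answer: 5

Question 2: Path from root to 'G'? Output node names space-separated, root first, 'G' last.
Answer: B J H G

Derivation:
Walk down from root: B -> J -> H -> G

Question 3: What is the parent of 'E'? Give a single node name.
Scan adjacency: E appears as child of A

Answer: A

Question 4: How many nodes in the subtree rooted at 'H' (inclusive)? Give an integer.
Answer: 8

Derivation:
Subtree rooted at H contains: A, C, D, E, F, G, H, K
Count = 8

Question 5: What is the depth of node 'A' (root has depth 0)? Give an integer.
Answer: 3

Derivation:
Path from root to A: B -> J -> H -> A
Depth = number of edges = 3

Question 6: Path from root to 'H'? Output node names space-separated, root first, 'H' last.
Walk down from root: B -> J -> H

Answer: B J H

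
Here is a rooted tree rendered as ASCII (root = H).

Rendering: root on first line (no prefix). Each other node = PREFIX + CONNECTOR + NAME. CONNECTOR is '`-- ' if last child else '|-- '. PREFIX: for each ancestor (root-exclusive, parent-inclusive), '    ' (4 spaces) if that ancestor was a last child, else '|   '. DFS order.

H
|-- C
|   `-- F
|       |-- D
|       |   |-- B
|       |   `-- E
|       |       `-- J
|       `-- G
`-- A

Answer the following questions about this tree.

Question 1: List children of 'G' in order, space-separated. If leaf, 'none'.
Answer: none

Derivation:
Node G's children (from adjacency): (leaf)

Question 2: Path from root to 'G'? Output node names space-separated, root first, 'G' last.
Answer: H C F G

Derivation:
Walk down from root: H -> C -> F -> G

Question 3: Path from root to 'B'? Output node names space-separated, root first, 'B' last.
Walk down from root: H -> C -> F -> D -> B

Answer: H C F D B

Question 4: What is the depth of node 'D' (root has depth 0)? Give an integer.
Path from root to D: H -> C -> F -> D
Depth = number of edges = 3

Answer: 3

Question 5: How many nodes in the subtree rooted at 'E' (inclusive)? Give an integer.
Subtree rooted at E contains: E, J
Count = 2

Answer: 2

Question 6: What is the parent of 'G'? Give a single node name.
Scan adjacency: G appears as child of F

Answer: F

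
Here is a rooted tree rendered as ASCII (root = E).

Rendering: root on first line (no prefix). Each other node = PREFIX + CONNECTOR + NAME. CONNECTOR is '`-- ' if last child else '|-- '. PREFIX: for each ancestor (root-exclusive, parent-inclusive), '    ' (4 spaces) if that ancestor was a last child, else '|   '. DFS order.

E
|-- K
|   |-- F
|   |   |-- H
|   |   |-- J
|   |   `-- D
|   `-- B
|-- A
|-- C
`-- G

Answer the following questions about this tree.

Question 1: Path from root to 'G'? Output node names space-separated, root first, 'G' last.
Walk down from root: E -> G

Answer: E G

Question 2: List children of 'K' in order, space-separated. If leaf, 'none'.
Answer: F B

Derivation:
Node K's children (from adjacency): F, B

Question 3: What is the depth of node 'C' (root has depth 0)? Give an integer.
Path from root to C: E -> C
Depth = number of edges = 1

Answer: 1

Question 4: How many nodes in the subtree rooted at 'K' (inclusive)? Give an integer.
Answer: 6

Derivation:
Subtree rooted at K contains: B, D, F, H, J, K
Count = 6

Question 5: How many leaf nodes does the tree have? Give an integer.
Answer: 7

Derivation:
Leaves (nodes with no children): A, B, C, D, G, H, J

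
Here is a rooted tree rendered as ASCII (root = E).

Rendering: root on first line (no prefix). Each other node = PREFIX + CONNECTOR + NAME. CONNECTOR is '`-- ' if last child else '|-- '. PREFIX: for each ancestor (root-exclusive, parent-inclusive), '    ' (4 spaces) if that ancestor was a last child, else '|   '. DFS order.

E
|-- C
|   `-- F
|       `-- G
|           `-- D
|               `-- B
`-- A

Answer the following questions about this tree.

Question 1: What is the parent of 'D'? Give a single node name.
Answer: G

Derivation:
Scan adjacency: D appears as child of G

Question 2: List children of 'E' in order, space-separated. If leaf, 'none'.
Answer: C A

Derivation:
Node E's children (from adjacency): C, A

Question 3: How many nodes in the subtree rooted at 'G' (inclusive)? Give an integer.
Answer: 3

Derivation:
Subtree rooted at G contains: B, D, G
Count = 3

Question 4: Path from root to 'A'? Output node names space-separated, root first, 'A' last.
Answer: E A

Derivation:
Walk down from root: E -> A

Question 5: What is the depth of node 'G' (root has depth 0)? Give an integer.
Answer: 3

Derivation:
Path from root to G: E -> C -> F -> G
Depth = number of edges = 3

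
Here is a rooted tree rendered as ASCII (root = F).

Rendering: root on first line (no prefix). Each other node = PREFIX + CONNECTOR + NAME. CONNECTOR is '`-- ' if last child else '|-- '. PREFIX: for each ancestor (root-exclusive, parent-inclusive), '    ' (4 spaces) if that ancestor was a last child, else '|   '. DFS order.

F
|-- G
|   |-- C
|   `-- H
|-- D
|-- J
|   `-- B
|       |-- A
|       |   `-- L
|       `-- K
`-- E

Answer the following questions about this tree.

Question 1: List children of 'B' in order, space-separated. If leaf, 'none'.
Answer: A K

Derivation:
Node B's children (from adjacency): A, K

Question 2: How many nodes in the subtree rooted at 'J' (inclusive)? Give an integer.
Subtree rooted at J contains: A, B, J, K, L
Count = 5

Answer: 5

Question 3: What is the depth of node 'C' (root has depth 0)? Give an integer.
Path from root to C: F -> G -> C
Depth = number of edges = 2

Answer: 2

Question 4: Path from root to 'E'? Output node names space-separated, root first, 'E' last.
Walk down from root: F -> E

Answer: F E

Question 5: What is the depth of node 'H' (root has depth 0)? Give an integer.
Answer: 2

Derivation:
Path from root to H: F -> G -> H
Depth = number of edges = 2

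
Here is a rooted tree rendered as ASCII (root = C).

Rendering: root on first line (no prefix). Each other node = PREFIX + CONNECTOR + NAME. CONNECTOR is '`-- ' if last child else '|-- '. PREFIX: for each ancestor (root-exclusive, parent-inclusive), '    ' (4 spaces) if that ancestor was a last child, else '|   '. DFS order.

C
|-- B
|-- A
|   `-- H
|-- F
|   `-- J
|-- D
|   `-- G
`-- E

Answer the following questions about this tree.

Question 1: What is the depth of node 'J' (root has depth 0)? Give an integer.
Path from root to J: C -> F -> J
Depth = number of edges = 2

Answer: 2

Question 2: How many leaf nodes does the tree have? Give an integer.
Leaves (nodes with no children): B, E, G, H, J

Answer: 5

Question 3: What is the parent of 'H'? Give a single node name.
Answer: A

Derivation:
Scan adjacency: H appears as child of A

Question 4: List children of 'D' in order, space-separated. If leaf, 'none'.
Node D's children (from adjacency): G

Answer: G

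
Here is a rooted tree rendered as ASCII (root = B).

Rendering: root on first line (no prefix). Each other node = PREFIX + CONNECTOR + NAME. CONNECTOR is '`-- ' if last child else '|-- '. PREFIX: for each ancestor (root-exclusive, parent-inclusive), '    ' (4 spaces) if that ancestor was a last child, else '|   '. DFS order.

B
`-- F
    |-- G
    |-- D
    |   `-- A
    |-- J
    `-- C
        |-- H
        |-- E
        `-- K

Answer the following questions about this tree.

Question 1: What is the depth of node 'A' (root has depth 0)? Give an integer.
Answer: 3

Derivation:
Path from root to A: B -> F -> D -> A
Depth = number of edges = 3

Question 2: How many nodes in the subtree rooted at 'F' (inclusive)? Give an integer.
Answer: 9

Derivation:
Subtree rooted at F contains: A, C, D, E, F, G, H, J, K
Count = 9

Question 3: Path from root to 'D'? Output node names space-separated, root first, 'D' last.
Answer: B F D

Derivation:
Walk down from root: B -> F -> D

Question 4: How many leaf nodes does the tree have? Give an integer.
Leaves (nodes with no children): A, E, G, H, J, K

Answer: 6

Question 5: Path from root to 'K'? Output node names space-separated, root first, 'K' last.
Walk down from root: B -> F -> C -> K

Answer: B F C K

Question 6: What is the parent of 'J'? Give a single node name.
Scan adjacency: J appears as child of F

Answer: F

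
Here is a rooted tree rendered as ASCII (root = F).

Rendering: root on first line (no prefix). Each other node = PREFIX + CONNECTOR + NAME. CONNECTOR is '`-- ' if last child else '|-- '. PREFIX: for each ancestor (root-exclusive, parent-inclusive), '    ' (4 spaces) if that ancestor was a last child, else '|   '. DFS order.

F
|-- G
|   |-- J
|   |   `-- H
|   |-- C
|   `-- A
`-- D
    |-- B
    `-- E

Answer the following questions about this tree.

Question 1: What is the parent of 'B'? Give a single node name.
Answer: D

Derivation:
Scan adjacency: B appears as child of D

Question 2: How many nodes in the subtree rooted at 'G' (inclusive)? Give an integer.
Answer: 5

Derivation:
Subtree rooted at G contains: A, C, G, H, J
Count = 5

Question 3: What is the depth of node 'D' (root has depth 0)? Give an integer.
Path from root to D: F -> D
Depth = number of edges = 1

Answer: 1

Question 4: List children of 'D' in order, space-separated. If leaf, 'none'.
Answer: B E

Derivation:
Node D's children (from adjacency): B, E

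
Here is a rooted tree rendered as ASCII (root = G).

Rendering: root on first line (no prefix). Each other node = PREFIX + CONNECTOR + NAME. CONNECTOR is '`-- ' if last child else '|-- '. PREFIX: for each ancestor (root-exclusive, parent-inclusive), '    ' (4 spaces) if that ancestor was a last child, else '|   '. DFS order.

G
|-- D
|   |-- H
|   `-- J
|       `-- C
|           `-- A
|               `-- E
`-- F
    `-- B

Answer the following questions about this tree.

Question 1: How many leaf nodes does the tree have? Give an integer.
Leaves (nodes with no children): B, E, H

Answer: 3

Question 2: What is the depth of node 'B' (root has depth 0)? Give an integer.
Path from root to B: G -> F -> B
Depth = number of edges = 2

Answer: 2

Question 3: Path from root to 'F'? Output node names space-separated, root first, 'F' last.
Walk down from root: G -> F

Answer: G F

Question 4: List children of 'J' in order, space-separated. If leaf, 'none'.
Node J's children (from adjacency): C

Answer: C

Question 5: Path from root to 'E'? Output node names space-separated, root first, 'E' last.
Answer: G D J C A E

Derivation:
Walk down from root: G -> D -> J -> C -> A -> E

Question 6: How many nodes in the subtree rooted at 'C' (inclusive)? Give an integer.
Answer: 3

Derivation:
Subtree rooted at C contains: A, C, E
Count = 3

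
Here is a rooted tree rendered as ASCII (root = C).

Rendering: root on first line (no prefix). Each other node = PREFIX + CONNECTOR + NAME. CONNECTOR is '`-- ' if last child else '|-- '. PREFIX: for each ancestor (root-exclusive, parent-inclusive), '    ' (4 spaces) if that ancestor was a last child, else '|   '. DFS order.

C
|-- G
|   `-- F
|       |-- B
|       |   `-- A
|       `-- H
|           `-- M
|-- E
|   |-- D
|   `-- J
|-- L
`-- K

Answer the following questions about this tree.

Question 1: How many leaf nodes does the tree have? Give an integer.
Leaves (nodes with no children): A, D, J, K, L, M

Answer: 6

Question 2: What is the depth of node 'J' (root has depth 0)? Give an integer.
Path from root to J: C -> E -> J
Depth = number of edges = 2

Answer: 2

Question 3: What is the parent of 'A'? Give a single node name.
Scan adjacency: A appears as child of B

Answer: B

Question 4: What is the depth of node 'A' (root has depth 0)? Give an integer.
Answer: 4

Derivation:
Path from root to A: C -> G -> F -> B -> A
Depth = number of edges = 4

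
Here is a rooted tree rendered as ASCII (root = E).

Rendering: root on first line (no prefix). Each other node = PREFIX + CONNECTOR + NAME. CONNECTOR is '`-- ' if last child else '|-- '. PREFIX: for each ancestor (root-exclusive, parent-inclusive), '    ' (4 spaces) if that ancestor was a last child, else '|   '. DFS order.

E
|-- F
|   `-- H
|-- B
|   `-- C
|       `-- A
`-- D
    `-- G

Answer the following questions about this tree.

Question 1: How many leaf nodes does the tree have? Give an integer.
Answer: 3

Derivation:
Leaves (nodes with no children): A, G, H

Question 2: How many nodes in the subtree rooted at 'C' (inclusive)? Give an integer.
Answer: 2

Derivation:
Subtree rooted at C contains: A, C
Count = 2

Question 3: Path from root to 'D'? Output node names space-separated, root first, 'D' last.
Answer: E D

Derivation:
Walk down from root: E -> D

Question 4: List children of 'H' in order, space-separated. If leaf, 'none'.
Node H's children (from adjacency): (leaf)

Answer: none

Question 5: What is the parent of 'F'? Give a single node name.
Answer: E

Derivation:
Scan adjacency: F appears as child of E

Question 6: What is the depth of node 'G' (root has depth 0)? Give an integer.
Path from root to G: E -> D -> G
Depth = number of edges = 2

Answer: 2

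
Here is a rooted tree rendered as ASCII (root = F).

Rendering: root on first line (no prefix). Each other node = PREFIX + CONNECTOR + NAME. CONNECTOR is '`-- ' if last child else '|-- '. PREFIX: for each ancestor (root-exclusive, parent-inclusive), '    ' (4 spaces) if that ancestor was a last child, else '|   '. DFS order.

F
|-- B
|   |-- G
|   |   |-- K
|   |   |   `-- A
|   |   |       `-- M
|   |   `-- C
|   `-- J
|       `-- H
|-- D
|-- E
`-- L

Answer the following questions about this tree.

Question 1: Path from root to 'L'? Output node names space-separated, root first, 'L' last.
Answer: F L

Derivation:
Walk down from root: F -> L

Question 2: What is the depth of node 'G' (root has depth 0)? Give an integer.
Path from root to G: F -> B -> G
Depth = number of edges = 2

Answer: 2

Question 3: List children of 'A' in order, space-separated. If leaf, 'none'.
Node A's children (from adjacency): M

Answer: M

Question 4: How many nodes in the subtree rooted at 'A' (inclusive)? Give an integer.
Answer: 2

Derivation:
Subtree rooted at A contains: A, M
Count = 2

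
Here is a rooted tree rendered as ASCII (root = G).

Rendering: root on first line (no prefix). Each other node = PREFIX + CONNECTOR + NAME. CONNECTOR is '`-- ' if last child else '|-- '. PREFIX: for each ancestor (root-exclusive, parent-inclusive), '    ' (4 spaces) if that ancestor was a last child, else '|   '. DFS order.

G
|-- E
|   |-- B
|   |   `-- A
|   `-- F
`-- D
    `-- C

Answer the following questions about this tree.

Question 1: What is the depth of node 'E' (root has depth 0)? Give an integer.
Answer: 1

Derivation:
Path from root to E: G -> E
Depth = number of edges = 1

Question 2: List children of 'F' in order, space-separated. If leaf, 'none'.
Node F's children (from adjacency): (leaf)

Answer: none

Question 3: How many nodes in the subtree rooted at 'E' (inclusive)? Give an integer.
Subtree rooted at E contains: A, B, E, F
Count = 4

Answer: 4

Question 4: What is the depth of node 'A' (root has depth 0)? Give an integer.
Path from root to A: G -> E -> B -> A
Depth = number of edges = 3

Answer: 3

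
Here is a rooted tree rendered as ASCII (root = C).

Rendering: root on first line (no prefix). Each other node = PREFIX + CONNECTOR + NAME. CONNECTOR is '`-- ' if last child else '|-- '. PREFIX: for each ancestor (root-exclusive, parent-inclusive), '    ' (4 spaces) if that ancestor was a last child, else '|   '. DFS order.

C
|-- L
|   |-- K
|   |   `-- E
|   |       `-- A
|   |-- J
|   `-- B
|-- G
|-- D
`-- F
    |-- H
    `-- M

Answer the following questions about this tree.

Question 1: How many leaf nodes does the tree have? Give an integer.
Leaves (nodes with no children): A, B, D, G, H, J, M

Answer: 7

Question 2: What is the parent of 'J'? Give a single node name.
Scan adjacency: J appears as child of L

Answer: L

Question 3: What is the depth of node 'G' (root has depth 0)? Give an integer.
Answer: 1

Derivation:
Path from root to G: C -> G
Depth = number of edges = 1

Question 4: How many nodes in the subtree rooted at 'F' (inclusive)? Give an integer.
Answer: 3

Derivation:
Subtree rooted at F contains: F, H, M
Count = 3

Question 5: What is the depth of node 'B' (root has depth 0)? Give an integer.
Answer: 2

Derivation:
Path from root to B: C -> L -> B
Depth = number of edges = 2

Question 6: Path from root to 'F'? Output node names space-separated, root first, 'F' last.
Walk down from root: C -> F

Answer: C F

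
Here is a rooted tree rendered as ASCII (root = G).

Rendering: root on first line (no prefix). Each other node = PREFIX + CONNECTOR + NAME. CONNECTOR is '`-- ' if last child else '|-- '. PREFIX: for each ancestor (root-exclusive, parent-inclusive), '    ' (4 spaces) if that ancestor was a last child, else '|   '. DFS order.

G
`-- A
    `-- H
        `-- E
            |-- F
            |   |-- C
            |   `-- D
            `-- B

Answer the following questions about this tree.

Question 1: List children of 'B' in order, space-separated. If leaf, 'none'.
Node B's children (from adjacency): (leaf)

Answer: none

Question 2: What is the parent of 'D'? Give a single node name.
Scan adjacency: D appears as child of F

Answer: F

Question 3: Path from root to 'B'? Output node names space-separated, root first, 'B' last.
Answer: G A H E B

Derivation:
Walk down from root: G -> A -> H -> E -> B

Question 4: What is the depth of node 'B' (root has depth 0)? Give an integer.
Answer: 4

Derivation:
Path from root to B: G -> A -> H -> E -> B
Depth = number of edges = 4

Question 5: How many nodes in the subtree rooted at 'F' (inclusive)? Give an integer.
Answer: 3

Derivation:
Subtree rooted at F contains: C, D, F
Count = 3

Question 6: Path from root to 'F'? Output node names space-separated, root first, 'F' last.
Walk down from root: G -> A -> H -> E -> F

Answer: G A H E F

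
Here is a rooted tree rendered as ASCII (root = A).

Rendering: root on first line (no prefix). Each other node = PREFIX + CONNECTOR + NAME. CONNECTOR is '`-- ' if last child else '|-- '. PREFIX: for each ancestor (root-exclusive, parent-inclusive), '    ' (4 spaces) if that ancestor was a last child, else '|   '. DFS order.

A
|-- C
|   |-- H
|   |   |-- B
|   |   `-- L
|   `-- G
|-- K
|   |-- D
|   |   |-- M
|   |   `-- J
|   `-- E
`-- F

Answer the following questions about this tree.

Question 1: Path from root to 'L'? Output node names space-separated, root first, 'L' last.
Walk down from root: A -> C -> H -> L

Answer: A C H L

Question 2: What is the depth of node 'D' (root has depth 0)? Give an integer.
Answer: 2

Derivation:
Path from root to D: A -> K -> D
Depth = number of edges = 2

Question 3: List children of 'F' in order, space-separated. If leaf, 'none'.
Node F's children (from adjacency): (leaf)

Answer: none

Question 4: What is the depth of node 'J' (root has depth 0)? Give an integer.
Answer: 3

Derivation:
Path from root to J: A -> K -> D -> J
Depth = number of edges = 3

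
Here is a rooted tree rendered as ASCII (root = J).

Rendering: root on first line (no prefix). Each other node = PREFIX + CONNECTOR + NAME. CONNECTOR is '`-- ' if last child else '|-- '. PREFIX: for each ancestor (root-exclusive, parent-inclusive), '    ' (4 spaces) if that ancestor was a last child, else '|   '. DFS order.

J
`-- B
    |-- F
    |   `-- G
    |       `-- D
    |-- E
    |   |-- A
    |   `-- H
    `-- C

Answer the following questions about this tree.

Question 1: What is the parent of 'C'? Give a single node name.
Scan adjacency: C appears as child of B

Answer: B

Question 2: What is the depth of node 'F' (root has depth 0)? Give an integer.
Answer: 2

Derivation:
Path from root to F: J -> B -> F
Depth = number of edges = 2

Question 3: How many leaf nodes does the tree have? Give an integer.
Leaves (nodes with no children): A, C, D, H

Answer: 4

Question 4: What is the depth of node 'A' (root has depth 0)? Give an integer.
Path from root to A: J -> B -> E -> A
Depth = number of edges = 3

Answer: 3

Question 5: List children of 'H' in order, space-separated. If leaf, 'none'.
Answer: none

Derivation:
Node H's children (from adjacency): (leaf)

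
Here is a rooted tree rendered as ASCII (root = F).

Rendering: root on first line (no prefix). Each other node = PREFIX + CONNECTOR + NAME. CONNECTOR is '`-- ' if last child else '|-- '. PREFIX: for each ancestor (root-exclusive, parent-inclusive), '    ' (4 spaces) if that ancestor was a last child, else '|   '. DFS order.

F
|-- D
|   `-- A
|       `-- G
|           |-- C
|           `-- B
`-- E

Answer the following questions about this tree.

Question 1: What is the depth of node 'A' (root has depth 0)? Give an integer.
Answer: 2

Derivation:
Path from root to A: F -> D -> A
Depth = number of edges = 2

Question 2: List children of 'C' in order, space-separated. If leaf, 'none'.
Answer: none

Derivation:
Node C's children (from adjacency): (leaf)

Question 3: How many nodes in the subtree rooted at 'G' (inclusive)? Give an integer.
Subtree rooted at G contains: B, C, G
Count = 3

Answer: 3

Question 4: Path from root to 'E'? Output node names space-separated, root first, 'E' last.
Answer: F E

Derivation:
Walk down from root: F -> E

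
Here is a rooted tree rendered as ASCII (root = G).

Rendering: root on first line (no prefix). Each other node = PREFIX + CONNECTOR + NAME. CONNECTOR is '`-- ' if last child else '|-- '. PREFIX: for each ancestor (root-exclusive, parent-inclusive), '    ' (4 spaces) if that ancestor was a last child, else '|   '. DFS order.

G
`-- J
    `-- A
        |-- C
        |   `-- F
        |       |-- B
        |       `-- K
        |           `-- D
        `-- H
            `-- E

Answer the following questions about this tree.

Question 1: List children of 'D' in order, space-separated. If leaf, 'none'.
Answer: none

Derivation:
Node D's children (from adjacency): (leaf)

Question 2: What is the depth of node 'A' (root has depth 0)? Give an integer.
Answer: 2

Derivation:
Path from root to A: G -> J -> A
Depth = number of edges = 2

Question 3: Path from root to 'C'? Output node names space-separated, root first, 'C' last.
Answer: G J A C

Derivation:
Walk down from root: G -> J -> A -> C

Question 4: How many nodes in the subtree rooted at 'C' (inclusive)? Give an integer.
Answer: 5

Derivation:
Subtree rooted at C contains: B, C, D, F, K
Count = 5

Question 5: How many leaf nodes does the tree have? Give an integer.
Answer: 3

Derivation:
Leaves (nodes with no children): B, D, E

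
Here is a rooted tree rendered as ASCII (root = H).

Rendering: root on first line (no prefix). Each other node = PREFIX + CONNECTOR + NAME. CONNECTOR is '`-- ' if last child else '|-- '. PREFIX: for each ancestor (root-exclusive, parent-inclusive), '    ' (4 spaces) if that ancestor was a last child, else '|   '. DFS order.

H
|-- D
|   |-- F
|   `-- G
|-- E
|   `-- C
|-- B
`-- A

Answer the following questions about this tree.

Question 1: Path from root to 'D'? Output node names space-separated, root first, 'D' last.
Answer: H D

Derivation:
Walk down from root: H -> D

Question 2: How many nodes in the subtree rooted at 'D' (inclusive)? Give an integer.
Answer: 3

Derivation:
Subtree rooted at D contains: D, F, G
Count = 3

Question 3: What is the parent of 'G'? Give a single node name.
Answer: D

Derivation:
Scan adjacency: G appears as child of D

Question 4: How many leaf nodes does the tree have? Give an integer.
Leaves (nodes with no children): A, B, C, F, G

Answer: 5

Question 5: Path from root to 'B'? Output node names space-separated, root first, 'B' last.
Walk down from root: H -> B

Answer: H B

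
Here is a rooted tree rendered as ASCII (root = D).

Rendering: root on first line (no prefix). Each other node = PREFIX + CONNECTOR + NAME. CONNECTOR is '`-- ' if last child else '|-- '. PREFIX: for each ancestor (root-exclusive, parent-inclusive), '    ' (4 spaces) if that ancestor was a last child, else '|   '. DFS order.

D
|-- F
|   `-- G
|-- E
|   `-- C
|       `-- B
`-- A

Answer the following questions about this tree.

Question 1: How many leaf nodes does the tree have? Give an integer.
Leaves (nodes with no children): A, B, G

Answer: 3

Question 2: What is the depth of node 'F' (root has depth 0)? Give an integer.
Answer: 1

Derivation:
Path from root to F: D -> F
Depth = number of edges = 1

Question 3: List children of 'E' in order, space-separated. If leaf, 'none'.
Node E's children (from adjacency): C

Answer: C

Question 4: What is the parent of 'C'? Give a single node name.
Scan adjacency: C appears as child of E

Answer: E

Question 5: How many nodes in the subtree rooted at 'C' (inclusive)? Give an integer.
Answer: 2

Derivation:
Subtree rooted at C contains: B, C
Count = 2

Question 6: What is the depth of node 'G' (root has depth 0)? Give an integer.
Path from root to G: D -> F -> G
Depth = number of edges = 2

Answer: 2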